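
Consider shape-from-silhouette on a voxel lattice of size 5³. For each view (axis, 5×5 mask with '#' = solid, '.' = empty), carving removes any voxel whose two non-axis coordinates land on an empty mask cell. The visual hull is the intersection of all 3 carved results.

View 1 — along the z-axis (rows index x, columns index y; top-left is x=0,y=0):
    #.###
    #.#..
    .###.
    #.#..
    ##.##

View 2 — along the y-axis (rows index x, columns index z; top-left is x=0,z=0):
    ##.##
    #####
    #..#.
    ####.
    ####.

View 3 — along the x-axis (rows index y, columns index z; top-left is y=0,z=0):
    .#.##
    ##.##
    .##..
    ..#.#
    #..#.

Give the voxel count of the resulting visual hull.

before carving: 125 voxels (5×5×5)
step 1: project along z, AND mask (15/25) → |grid| = 75
step 2: project along y, AND mask (19/25) → |grid| = 56
step 3: project along x, AND mask (13/25) → |grid| = 26

|visual hull| = 26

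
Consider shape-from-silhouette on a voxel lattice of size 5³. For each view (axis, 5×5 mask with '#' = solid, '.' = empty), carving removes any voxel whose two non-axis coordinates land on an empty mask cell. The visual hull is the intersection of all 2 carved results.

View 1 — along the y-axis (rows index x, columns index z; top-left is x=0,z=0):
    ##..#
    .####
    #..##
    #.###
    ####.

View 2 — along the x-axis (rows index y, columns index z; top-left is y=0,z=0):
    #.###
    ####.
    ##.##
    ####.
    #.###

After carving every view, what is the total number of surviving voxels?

initial block: 5^3 = 125
[1] y-view keeps 18 columns → grid now 90
[2] x-view keeps 20 columns → grid now 73

remaining voxels: 73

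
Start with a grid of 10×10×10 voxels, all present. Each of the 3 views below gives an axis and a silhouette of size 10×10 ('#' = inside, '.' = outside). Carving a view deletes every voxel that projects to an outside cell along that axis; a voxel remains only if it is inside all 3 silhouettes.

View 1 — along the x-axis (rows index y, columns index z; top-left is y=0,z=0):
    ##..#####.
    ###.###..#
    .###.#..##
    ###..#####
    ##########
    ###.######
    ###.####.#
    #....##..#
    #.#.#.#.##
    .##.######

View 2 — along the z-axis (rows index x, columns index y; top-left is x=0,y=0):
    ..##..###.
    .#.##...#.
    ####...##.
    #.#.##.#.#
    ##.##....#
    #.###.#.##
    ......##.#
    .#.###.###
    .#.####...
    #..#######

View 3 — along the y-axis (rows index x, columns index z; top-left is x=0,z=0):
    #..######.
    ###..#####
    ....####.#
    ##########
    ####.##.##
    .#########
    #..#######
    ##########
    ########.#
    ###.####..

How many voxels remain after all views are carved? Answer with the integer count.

remaining voxels: 344

before carving: 1000 voxels (10×10×10)
  1. axis=0 (YZ plane), |mask|=73  ⇒  voxels=730
  2. axis=2 (XY plane), |mask|=56  ⇒  voxels=412
  3. axis=1 (XZ plane), |mask|=81  ⇒  voxels=344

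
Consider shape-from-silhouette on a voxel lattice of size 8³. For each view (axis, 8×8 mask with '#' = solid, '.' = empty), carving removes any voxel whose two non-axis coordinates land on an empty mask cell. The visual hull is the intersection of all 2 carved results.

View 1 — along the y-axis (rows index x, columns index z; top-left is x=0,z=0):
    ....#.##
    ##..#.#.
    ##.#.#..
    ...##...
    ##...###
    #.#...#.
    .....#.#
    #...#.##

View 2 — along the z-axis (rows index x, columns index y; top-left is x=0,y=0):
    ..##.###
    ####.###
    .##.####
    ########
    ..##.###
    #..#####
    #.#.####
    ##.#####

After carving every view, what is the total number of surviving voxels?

before carving: 512 voxels (8×8×8)
carve view 1 (along y, XZ-mask fill 27/64): 216 voxels remain
carve view 2 (along z, XY-mask fill 50/64): 166 voxels remain

|visual hull| = 166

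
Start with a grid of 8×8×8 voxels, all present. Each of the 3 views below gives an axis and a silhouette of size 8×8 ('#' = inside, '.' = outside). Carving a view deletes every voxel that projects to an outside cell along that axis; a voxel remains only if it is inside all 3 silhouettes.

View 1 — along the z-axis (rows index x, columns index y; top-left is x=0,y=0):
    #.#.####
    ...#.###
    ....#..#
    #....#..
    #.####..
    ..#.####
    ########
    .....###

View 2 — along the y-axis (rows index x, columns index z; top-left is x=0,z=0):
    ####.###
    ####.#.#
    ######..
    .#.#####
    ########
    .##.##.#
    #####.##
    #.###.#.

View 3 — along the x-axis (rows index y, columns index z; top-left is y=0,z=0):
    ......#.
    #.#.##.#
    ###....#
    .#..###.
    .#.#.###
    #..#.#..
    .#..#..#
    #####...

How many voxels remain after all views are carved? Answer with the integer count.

before carving: 512 voxels (8×8×8)
carve view 1 (along z, XY-mask fill 35/64): 280 voxels remain
carve view 2 (along y, XZ-mask fill 50/64): 226 voxels remain
carve view 3 (along x, YZ-mask fill 30/64): 104 voxels remain

104 voxels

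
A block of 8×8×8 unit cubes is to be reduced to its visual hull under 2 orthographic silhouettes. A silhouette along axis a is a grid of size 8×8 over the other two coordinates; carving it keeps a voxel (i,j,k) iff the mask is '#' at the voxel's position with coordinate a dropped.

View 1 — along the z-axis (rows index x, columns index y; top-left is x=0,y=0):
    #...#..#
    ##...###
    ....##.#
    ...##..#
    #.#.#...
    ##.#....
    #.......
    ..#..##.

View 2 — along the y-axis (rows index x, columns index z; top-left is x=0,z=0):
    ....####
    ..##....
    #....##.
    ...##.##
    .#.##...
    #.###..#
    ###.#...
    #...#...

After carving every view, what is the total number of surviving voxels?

|visual hull| = 77

before carving: 512 voxels (8×8×8)
after view 1 [z-axis, 24 of 64 cells solid] → remaining = 192
after view 2 [y-axis, 27 of 64 cells solid] → remaining = 77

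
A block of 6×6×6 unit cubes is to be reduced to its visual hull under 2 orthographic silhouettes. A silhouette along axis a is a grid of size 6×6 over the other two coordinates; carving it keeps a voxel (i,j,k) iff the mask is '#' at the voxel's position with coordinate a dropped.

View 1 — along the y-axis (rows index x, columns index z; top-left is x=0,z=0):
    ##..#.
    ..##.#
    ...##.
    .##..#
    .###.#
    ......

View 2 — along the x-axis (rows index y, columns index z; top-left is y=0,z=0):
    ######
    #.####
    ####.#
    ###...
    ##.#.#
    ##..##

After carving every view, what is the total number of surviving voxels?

before carving: 216 voxels (6×6×6)
V1 y: intersect with XZ mask (15 set) -- 90 left
V2 x: intersect with YZ mask (27 set) -- 66 left

|visual hull| = 66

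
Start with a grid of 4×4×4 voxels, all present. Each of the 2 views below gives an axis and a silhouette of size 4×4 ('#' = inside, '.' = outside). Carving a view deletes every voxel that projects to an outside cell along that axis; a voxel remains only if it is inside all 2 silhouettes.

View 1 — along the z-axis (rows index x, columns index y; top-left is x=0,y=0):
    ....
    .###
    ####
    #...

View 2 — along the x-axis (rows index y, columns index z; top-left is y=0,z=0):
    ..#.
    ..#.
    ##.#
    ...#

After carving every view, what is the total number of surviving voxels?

|visual hull| = 12

full grid |V| = 64
V1 z: intersect with XY mask (8 set) -- 32 left
V2 x: intersect with YZ mask (6 set) -- 12 left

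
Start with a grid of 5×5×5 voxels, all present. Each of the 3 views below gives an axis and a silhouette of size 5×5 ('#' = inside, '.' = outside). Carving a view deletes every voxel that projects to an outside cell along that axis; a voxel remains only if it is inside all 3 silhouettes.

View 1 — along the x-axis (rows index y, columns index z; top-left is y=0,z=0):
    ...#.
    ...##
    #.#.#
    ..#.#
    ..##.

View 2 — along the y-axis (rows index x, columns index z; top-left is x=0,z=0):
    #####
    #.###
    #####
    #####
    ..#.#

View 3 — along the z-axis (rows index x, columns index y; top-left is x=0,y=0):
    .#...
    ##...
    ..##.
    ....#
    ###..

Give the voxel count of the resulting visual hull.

|visual hull| = 15

initial block: 5^3 = 125
after view 1 [x-axis, 10 of 25 cells solid] → remaining = 50
after view 2 [y-axis, 21 of 25 cells solid] → remaining = 46
after view 3 [z-axis, 9 of 25 cells solid] → remaining = 15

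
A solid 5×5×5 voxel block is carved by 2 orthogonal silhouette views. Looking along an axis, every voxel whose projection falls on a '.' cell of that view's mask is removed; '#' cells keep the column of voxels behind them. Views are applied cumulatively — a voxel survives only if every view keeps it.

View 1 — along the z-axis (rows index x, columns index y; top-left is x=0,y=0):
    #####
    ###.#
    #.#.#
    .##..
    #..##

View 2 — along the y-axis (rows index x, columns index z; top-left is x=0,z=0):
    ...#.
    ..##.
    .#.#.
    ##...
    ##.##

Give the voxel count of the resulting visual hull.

35 voxels

full grid |V| = 125
after view 1 [z-axis, 17 of 25 cells solid] → remaining = 85
after view 2 [y-axis, 11 of 25 cells solid] → remaining = 35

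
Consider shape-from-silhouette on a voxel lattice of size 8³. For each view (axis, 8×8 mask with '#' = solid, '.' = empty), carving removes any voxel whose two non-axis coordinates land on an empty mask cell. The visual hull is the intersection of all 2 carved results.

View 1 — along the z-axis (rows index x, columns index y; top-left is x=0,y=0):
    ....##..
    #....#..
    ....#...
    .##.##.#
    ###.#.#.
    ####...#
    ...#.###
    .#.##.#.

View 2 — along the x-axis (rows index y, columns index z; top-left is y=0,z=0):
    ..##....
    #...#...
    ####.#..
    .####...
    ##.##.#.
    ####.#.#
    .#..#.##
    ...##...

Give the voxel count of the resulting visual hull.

|visual hull| = 108

start: 8×8×8 = 512 voxels
carve view 1 (along z, XY-mask fill 28/64): 224 voxels remain
carve view 2 (along x, YZ-mask fill 30/64): 108 voxels remain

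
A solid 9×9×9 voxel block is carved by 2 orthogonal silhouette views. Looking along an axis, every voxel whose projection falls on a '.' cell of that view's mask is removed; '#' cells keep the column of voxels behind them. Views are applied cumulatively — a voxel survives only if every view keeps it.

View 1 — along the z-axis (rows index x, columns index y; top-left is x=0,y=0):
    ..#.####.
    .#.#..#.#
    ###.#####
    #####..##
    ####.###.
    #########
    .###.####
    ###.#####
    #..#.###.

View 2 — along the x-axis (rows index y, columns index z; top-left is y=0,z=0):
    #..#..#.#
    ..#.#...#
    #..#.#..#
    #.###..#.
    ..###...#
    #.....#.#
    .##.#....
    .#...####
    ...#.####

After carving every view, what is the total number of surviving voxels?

|visual hull| = 238

initial block: 9^3 = 729
  1. axis=2 (XY plane), |mask|=60  ⇒  voxels=540
  2. axis=0 (YZ plane), |mask|=36  ⇒  voxels=238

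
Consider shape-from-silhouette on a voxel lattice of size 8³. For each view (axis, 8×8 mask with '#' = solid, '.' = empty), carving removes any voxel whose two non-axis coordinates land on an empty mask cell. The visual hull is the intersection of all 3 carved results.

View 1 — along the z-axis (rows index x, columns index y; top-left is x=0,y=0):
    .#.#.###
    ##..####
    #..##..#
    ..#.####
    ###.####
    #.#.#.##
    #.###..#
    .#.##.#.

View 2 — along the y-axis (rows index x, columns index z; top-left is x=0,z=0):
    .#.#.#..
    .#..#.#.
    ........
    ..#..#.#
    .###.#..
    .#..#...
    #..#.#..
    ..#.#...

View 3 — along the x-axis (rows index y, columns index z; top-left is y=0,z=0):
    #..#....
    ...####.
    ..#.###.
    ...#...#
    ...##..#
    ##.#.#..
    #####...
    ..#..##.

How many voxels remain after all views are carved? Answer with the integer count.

initial block: 8^3 = 512
step 1: project along z, AND mask (41/64) → |grid| = 328
step 2: project along y, AND mask (20/64) → |grid| = 109
step 3: project along x, AND mask (27/64) → |grid| = 51

51 voxels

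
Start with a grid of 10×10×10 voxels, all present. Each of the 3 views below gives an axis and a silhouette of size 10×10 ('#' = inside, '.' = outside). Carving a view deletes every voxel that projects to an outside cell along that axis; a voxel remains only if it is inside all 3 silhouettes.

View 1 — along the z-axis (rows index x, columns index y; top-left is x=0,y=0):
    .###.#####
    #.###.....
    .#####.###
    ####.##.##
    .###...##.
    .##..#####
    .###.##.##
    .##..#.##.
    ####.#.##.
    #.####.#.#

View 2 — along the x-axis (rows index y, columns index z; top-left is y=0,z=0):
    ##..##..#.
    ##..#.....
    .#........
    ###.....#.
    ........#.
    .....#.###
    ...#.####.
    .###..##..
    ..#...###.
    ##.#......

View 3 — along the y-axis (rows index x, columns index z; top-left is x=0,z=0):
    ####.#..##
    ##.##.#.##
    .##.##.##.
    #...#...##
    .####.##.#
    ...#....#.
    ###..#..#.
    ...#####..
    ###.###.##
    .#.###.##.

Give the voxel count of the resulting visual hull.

voxel count = 139

before carving: 1000 voxels (10×10×10)
after view 1 [z-axis, 66 of 100 cells solid] → remaining = 660
after view 2 [x-axis, 35 of 100 cells solid] → remaining = 226
after view 3 [y-axis, 57 of 100 cells solid] → remaining = 139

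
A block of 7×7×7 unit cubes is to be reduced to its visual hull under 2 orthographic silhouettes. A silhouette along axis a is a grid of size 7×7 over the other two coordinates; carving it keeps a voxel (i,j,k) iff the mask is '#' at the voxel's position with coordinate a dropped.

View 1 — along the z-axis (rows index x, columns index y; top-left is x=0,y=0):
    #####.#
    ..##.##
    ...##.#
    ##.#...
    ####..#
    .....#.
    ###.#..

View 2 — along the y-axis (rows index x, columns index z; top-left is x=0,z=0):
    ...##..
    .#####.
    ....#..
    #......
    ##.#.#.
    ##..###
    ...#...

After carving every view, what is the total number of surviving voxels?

initial block: 7^3 = 343
[1] z-view keeps 26 columns → grid now 182
[2] y-view keeps 19 columns → grid now 67

remaining voxels: 67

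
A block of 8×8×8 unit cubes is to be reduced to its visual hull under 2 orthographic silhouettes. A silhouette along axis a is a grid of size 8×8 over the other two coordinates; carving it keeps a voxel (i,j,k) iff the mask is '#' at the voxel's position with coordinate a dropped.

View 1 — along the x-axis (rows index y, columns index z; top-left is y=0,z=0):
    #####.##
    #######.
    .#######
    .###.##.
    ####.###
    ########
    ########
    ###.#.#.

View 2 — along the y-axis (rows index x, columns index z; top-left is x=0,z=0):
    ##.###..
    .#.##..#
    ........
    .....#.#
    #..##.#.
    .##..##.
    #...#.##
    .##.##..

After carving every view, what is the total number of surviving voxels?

initial block: 8^3 = 512
V1 x: intersect with YZ mask (54 set) -- 432 left
V2 y: intersect with XZ mask (27 set) -- 180 left

|visual hull| = 180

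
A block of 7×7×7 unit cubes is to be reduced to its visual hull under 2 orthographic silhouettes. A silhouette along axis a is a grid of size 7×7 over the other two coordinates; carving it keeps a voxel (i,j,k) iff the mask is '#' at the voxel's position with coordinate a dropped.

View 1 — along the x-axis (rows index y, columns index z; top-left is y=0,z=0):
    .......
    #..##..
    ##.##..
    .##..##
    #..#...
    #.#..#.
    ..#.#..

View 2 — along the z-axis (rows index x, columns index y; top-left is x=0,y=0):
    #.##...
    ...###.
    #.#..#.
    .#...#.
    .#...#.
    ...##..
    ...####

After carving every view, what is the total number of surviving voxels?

|visual hull| = 53

before carving: 343 voxels (7×7×7)
[1] x-view keeps 18 columns → grid now 126
[2] z-view keeps 19 columns → grid now 53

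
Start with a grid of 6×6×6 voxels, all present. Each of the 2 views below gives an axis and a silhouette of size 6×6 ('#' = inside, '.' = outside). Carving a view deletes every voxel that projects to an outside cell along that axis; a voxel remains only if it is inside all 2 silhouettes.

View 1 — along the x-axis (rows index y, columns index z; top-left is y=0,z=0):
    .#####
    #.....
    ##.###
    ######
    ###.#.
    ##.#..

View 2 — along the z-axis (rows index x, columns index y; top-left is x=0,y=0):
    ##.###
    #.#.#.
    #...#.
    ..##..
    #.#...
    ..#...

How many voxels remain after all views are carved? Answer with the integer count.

|visual hull| = 68

initial block: 6^3 = 216
[1] x-view keeps 24 columns → grid now 144
[2] z-view keeps 15 columns → grid now 68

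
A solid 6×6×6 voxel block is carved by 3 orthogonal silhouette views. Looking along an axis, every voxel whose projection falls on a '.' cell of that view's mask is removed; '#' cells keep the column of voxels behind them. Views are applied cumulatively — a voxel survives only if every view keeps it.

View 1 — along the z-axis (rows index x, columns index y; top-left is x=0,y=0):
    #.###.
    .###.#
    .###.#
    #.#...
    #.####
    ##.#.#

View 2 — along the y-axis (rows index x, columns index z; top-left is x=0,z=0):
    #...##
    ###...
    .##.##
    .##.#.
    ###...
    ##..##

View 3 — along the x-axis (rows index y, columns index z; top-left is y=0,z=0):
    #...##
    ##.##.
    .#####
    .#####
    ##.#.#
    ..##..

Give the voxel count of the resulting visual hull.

full grid |V| = 216
V1 z: intersect with XY mask (23 set) -- 138 left
V2 y: intersect with XZ mask (20 set) -- 77 left
V3 x: intersect with YZ mask (23 set) -- 48 left

remaining voxels: 48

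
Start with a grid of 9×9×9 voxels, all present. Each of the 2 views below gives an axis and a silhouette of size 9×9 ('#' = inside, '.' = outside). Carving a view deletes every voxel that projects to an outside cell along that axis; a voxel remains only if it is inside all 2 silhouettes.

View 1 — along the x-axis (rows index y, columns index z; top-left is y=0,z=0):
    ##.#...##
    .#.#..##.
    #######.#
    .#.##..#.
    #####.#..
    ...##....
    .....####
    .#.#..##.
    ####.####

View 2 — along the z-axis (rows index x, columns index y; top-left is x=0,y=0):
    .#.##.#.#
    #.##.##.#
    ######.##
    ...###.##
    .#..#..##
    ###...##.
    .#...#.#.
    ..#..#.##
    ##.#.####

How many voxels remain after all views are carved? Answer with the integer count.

remaining voxels: 232

start: 9×9×9 = 729 voxels
step 1: project along x, AND mask (45/81) → |grid| = 405
step 2: project along z, AND mask (47/81) → |grid| = 232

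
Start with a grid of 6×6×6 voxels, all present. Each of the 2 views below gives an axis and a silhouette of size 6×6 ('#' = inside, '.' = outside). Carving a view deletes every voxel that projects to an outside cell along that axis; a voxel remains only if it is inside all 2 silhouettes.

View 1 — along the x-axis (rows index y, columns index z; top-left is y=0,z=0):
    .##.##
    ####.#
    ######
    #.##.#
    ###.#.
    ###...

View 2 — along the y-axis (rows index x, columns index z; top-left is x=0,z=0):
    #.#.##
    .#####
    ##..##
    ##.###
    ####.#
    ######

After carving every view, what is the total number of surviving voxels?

|visual hull| = 125

start: 6×6×6 = 216 voxels
[1] x-view keeps 26 columns → grid now 156
[2] y-view keeps 29 columns → grid now 125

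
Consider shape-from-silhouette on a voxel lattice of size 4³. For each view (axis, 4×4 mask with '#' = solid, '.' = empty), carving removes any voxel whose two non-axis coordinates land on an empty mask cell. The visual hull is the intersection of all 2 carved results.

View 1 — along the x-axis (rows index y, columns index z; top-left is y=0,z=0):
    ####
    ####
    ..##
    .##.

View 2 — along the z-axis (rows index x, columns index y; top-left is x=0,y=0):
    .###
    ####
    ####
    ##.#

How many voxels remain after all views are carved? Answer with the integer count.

remaining voxels: 42

initial block: 4^3 = 64
[1] x-view keeps 12 columns → grid now 48
[2] z-view keeps 14 columns → grid now 42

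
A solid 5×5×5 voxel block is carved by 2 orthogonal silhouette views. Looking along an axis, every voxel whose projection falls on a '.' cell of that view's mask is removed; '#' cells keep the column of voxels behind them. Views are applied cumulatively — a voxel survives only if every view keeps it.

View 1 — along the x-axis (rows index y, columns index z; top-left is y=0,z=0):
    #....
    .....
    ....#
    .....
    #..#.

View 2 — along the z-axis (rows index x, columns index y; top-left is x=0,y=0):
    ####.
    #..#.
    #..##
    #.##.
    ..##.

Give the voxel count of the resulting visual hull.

initial block: 5^3 = 125
V1 x: intersect with YZ mask (4 set) -- 20 left
V2 z: intersect with XY mask (14 set) -- 9 left

|visual hull| = 9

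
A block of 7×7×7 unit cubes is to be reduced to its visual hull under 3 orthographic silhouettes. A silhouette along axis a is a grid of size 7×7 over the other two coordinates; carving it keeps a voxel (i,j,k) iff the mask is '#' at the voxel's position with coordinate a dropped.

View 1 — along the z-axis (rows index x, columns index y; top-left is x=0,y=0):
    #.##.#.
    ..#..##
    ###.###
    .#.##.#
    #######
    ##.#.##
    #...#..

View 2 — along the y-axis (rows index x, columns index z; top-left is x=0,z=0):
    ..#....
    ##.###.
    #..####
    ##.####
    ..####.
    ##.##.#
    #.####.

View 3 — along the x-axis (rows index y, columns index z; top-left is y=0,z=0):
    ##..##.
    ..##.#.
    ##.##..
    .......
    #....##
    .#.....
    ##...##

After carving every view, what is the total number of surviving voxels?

voxel count = 53

initial block: 7^3 = 343
after view 1 [z-axis, 31 of 49 cells solid] → remaining = 217
after view 2 [y-axis, 31 of 49 cells solid] → remaining = 136
after view 3 [x-axis, 19 of 49 cells solid] → remaining = 53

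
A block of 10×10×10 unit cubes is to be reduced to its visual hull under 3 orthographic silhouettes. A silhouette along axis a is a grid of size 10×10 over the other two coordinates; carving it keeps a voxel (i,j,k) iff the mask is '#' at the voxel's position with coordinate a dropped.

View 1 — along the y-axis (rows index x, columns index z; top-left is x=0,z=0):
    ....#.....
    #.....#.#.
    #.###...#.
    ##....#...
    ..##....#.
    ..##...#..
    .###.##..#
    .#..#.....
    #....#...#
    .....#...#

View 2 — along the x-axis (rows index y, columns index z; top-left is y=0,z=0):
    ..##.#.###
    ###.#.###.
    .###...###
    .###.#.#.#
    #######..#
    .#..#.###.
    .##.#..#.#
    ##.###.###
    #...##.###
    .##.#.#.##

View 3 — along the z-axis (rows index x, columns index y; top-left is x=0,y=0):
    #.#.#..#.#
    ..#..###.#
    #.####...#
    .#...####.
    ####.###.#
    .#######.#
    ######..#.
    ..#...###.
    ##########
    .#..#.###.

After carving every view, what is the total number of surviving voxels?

124 voxels

initial block: 10^3 = 1000
[1] y-view keeps 31 columns → grid now 310
[2] x-view keeps 63 columns → grid now 189
[3] z-view keeps 63 columns → grid now 124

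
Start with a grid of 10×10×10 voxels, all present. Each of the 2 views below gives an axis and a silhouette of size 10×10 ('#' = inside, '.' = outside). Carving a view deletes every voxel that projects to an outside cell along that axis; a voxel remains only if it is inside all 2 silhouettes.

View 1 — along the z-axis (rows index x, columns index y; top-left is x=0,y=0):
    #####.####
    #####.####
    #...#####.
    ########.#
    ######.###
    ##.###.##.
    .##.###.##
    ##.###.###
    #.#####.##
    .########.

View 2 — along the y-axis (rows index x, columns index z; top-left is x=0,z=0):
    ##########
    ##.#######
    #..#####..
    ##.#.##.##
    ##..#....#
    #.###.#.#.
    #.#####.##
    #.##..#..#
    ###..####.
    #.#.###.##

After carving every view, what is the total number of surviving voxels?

start: 10×10×10 = 1000 voxels
  1. axis=2 (XY plane), |mask|=80  ⇒  voxels=800
  2. axis=1 (XZ plane), |mask|=69  ⇒  voxels=556

voxel count = 556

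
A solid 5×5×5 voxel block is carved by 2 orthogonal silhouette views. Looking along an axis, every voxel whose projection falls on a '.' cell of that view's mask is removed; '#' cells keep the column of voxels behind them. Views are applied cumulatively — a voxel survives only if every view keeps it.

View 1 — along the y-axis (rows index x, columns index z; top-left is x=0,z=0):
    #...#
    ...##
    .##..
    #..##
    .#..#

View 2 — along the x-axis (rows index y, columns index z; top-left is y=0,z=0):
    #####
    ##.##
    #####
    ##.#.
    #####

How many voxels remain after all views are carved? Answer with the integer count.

49 voxels

start: 5×5×5 = 125 voxels
  1. axis=1 (XZ plane), |mask|=11  ⇒  voxels=55
  2. axis=0 (YZ plane), |mask|=22  ⇒  voxels=49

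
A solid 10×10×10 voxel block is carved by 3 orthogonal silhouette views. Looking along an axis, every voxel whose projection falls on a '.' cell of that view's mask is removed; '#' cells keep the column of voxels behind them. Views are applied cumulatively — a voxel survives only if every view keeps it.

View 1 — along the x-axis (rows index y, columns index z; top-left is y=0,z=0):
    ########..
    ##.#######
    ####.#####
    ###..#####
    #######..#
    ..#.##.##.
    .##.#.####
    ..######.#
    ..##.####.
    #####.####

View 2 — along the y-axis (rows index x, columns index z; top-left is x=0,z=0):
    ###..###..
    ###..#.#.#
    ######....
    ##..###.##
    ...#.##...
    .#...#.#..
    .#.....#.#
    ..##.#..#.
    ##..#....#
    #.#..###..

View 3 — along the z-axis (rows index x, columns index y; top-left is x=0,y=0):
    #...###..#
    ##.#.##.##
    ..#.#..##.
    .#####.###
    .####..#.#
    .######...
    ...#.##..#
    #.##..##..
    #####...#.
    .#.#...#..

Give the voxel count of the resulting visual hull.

full grid |V| = 1000
[1] x-view keeps 76 columns → grid now 760
[2] y-view keeps 47 columns → grid now 359
[3] z-view keeps 54 columns → grid now 199

199 voxels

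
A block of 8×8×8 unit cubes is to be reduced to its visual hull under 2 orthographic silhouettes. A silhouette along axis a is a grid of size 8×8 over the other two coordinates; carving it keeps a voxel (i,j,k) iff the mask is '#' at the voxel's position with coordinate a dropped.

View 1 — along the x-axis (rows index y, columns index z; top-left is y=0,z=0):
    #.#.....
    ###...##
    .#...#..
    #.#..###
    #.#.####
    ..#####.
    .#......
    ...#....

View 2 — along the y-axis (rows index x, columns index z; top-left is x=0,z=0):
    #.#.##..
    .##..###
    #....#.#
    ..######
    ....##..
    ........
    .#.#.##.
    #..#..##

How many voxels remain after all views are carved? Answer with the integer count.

full grid |V| = 512
V1 x: intersect with YZ mask (27 set) -- 216 left
V2 y: intersect with XZ mask (28 set) -- 97 left

voxel count = 97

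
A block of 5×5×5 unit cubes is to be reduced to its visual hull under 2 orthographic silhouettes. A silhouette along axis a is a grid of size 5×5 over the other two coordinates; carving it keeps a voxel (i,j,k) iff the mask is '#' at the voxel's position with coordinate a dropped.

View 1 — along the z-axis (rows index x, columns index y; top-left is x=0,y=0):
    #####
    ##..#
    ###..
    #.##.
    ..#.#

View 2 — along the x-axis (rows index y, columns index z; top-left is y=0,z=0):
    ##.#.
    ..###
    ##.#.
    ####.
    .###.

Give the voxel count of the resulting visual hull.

remaining voxels: 50

start: 5×5×5 = 125 voxels
  1. axis=2 (XY plane), |mask|=16  ⇒  voxels=80
  2. axis=0 (YZ plane), |mask|=16  ⇒  voxels=50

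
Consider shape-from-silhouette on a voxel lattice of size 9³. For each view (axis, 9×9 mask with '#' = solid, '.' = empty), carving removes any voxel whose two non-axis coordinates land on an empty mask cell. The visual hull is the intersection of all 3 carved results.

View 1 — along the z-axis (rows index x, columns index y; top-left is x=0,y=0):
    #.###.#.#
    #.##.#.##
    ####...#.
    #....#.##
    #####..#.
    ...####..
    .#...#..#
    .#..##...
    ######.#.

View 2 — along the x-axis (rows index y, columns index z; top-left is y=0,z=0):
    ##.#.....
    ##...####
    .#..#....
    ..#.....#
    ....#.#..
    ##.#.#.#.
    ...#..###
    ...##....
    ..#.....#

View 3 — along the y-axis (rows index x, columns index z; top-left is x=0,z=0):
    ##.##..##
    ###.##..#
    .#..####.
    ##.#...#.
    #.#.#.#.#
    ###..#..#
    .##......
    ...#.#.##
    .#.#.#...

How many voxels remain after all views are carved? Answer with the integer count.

|visual hull| = 73

start: 9×9×9 = 729 voxels
V1 z: intersect with XY mask (44 set) -- 396 left
V2 x: intersect with YZ mask (28 set) -- 136 left
V3 y: intersect with XZ mask (40 set) -- 73 left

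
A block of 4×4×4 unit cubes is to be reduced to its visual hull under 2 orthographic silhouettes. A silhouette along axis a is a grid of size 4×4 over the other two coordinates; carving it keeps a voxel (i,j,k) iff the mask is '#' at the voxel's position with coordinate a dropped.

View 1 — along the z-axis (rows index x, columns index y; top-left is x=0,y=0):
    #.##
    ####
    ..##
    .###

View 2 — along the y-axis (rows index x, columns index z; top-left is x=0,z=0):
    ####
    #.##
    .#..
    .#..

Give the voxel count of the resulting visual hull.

|visual hull| = 29

initial block: 4^3 = 64
[1] z-view keeps 12 columns → grid now 48
[2] y-view keeps 9 columns → grid now 29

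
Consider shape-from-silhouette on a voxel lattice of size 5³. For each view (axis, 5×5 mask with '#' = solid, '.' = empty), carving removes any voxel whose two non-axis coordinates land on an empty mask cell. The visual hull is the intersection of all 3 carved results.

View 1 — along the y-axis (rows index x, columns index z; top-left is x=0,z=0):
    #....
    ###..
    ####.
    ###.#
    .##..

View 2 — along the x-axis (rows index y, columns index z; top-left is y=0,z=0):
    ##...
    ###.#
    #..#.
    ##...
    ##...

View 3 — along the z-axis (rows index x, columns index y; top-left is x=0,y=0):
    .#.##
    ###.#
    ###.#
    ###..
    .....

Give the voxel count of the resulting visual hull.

remaining voxels: 27

initial block: 5^3 = 125
  1. axis=1 (XZ plane), |mask|=14  ⇒  voxels=70
  2. axis=0 (YZ plane), |mask|=12  ⇒  voxels=42
  3. axis=2 (XY plane), |mask|=14  ⇒  voxels=27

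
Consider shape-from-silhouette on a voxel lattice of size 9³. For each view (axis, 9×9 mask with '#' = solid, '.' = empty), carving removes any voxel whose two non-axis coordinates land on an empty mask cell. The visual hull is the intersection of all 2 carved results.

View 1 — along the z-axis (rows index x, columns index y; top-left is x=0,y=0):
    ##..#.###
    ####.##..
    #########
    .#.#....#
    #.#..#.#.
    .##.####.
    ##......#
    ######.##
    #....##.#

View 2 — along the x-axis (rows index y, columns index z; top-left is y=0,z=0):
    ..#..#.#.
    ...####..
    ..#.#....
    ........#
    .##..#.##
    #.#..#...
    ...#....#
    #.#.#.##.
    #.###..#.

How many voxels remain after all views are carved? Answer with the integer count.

start: 9×9×9 = 729 voxels
V1 z: intersect with XY mask (49 set) -- 441 left
V2 x: intersect with YZ mask (30 set) -- 166 left

166 voxels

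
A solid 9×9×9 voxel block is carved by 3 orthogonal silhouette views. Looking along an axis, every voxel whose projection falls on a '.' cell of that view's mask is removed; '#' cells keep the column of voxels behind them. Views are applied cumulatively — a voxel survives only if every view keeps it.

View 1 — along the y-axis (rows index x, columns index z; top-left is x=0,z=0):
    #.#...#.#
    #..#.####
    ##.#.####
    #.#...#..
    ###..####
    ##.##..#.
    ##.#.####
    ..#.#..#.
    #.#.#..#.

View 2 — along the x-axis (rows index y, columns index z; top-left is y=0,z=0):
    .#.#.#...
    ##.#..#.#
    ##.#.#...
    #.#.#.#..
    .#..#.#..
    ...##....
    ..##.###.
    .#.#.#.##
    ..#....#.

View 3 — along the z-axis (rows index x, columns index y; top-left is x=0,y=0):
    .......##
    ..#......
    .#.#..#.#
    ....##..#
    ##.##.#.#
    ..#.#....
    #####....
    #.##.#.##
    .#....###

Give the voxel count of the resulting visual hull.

before carving: 729 voxels (9×9×9)
  1. axis=1 (XZ plane), |mask|=46  ⇒  voxels=414
  2. axis=0 (YZ plane), |mask|=33  ⇒  voxels=163
  3. axis=2 (XY plane), |mask|=33  ⇒  voxels=69

voxel count = 69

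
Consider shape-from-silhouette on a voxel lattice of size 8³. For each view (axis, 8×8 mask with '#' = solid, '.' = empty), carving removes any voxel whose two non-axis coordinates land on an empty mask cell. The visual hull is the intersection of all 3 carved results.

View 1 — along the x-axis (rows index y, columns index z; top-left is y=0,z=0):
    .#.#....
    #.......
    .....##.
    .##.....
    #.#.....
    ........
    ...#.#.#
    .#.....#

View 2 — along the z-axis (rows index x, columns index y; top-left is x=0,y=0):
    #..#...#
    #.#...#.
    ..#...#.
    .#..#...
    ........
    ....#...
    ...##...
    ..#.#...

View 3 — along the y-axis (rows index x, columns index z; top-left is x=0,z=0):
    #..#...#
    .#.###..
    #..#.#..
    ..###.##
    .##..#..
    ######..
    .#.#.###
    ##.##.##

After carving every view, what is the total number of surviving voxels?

start: 8×8×8 = 512 voxels
step 1: project along x, AND mask (14/64) → |grid| = 112
step 2: project along z, AND mask (15/64) → |grid| = 31
step 3: project along y, AND mask (35/64) → |grid| = 16

16 voxels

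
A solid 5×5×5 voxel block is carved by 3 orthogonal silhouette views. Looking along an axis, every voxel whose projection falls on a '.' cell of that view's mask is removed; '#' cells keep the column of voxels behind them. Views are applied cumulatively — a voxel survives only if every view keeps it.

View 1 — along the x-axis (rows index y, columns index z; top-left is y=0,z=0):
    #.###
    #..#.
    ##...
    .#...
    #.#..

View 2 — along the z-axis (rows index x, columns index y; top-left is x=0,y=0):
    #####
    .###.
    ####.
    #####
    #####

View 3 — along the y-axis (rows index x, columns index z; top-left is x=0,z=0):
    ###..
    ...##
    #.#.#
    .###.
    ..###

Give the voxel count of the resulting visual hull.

initial block: 5^3 = 125
carve view 1 (along x, YZ-mask fill 11/25): 55 voxels remain
carve view 2 (along z, XY-mask fill 22/25): 47 voxels remain
carve view 3 (along y, XZ-mask fill 14/25): 25 voxels remain

|visual hull| = 25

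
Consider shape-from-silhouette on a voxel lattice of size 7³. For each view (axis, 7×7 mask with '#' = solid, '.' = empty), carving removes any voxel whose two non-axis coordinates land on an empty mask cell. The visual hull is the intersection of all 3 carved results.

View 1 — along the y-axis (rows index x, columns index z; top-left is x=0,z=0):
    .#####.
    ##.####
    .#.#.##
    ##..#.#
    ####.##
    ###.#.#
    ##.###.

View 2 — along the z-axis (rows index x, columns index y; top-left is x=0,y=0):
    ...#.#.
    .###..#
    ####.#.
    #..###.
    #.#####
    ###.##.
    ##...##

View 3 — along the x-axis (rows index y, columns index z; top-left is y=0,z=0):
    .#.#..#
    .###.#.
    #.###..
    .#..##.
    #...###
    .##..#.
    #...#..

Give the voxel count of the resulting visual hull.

before carving: 343 voxels (7×7×7)
after view 1 [y-axis, 35 of 49 cells solid] → remaining = 245
after view 2 [z-axis, 30 of 49 cells solid] → remaining = 151
after view 3 [x-axis, 23 of 49 cells solid] → remaining = 72

voxel count = 72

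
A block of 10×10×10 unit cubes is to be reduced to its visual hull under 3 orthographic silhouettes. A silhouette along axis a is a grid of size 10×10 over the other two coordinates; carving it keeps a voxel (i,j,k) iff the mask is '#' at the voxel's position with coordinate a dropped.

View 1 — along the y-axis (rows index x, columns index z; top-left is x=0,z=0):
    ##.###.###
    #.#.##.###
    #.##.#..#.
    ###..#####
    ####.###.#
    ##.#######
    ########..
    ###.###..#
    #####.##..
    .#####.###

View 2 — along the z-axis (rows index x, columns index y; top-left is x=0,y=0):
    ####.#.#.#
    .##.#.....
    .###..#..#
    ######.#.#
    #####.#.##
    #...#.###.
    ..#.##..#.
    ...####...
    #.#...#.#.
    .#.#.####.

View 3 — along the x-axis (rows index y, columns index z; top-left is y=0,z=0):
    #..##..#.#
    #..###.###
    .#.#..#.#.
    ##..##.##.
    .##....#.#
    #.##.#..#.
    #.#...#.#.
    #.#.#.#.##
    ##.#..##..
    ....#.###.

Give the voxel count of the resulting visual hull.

start: 10×10×10 = 1000 voxels
  1. axis=1 (XZ plane), |mask|=75  ⇒  voxels=750
  2. axis=2 (XY plane), |mask|=54  ⇒  voxels=411
  3. axis=0 (YZ plane), |mask|=50  ⇒  voxels=205

voxel count = 205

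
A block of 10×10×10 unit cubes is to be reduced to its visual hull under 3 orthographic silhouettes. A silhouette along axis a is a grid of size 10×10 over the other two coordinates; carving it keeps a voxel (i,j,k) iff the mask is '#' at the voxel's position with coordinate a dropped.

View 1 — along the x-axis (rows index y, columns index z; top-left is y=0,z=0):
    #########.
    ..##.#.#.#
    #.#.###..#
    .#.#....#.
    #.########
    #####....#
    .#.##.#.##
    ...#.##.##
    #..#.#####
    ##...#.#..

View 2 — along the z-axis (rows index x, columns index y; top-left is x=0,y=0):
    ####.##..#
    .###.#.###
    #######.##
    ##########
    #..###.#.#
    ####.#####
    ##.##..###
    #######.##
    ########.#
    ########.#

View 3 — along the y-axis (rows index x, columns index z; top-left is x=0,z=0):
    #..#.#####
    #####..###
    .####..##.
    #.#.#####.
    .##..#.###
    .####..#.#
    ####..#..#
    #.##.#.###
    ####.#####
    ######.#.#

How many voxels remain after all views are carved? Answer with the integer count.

|visual hull| = 332

before carving: 1000 voxels (10×10×10)
step 1: project along x, AND mask (60/100) → |grid| = 600
step 2: project along z, AND mask (82/100) → |grid| = 480
step 3: project along y, AND mask (70/100) → |grid| = 332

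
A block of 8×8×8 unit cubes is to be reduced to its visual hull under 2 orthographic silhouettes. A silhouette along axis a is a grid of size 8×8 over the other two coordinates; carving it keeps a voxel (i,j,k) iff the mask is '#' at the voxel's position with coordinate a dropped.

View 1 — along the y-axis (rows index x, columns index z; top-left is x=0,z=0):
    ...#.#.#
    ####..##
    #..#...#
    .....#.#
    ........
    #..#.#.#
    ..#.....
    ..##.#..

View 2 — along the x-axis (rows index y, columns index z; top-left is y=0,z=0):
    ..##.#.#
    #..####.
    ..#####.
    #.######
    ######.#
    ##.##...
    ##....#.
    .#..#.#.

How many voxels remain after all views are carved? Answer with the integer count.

initial block: 8^3 = 512
V1 y: intersect with XZ mask (22 set) -- 176 left
V2 x: intersect with YZ mask (38 set) -- 101 left

remaining voxels: 101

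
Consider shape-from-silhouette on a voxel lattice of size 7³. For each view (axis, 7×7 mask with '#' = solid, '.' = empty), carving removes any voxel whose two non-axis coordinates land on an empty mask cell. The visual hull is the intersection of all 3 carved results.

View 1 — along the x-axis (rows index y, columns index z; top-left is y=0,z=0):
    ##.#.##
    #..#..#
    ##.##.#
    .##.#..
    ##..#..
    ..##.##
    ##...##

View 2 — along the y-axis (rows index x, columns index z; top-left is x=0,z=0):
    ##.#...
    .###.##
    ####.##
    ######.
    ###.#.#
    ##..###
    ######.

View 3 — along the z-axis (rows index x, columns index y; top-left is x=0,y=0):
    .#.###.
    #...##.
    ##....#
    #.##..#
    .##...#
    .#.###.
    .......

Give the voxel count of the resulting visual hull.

start: 7×7×7 = 343 voxels
V1 x: intersect with YZ mask (27 set) -- 189 left
V2 y: intersect with XZ mask (36 set) -- 142 left
V3 z: intersect with XY mask (21 set) -- 59 left

|visual hull| = 59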